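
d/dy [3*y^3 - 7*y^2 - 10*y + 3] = 9*y^2 - 14*y - 10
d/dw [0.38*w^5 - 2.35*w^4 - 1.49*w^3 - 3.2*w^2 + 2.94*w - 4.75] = 1.9*w^4 - 9.4*w^3 - 4.47*w^2 - 6.4*w + 2.94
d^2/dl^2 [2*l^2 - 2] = 4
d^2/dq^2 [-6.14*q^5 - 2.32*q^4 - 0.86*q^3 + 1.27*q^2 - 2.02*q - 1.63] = -122.8*q^3 - 27.84*q^2 - 5.16*q + 2.54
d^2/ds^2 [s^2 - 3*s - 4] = 2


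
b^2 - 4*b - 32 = (b - 8)*(b + 4)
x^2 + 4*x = x*(x + 4)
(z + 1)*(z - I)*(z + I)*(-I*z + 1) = -I*z^4 + z^3 - I*z^3 + z^2 - I*z^2 + z - I*z + 1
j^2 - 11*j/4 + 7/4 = (j - 7/4)*(j - 1)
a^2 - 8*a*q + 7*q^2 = (a - 7*q)*(a - q)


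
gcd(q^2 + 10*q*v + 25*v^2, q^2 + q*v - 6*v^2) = 1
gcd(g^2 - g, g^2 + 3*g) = g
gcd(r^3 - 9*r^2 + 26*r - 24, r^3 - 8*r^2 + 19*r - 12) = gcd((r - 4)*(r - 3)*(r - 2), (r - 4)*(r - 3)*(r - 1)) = r^2 - 7*r + 12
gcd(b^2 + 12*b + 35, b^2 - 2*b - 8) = 1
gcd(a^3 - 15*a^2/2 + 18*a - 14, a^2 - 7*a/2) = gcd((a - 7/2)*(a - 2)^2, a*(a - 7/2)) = a - 7/2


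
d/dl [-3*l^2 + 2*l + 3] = 2 - 6*l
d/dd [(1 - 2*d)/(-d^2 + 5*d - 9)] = (-2*d^2 + 2*d + 13)/(d^4 - 10*d^3 + 43*d^2 - 90*d + 81)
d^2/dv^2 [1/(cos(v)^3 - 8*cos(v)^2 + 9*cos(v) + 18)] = ((39*cos(v) - 64*cos(2*v) + 9*cos(3*v))*(cos(v)^3 - 8*cos(v)^2 + 9*cos(v) + 18)/4 + 2*(3*cos(v)^2 - 16*cos(v) + 9)^2*sin(v)^2)/(cos(v)^3 - 8*cos(v)^2 + 9*cos(v) + 18)^3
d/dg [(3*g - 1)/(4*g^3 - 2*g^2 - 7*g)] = (-24*g^3 + 18*g^2 - 4*g - 7)/(g^2*(16*g^4 - 16*g^3 - 52*g^2 + 28*g + 49))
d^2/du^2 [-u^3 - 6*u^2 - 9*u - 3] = -6*u - 12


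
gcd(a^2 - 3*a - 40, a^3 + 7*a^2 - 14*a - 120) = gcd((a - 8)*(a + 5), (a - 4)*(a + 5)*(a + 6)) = a + 5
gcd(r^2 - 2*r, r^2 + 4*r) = r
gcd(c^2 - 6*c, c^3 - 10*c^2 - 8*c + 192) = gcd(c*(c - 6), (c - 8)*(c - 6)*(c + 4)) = c - 6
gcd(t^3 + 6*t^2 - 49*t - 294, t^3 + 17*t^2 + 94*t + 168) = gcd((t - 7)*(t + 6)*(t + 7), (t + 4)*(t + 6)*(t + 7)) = t^2 + 13*t + 42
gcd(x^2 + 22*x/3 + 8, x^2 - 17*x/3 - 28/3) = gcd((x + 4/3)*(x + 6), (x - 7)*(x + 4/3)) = x + 4/3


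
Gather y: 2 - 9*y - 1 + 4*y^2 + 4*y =4*y^2 - 5*y + 1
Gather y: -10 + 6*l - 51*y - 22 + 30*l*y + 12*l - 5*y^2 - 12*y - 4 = 18*l - 5*y^2 + y*(30*l - 63) - 36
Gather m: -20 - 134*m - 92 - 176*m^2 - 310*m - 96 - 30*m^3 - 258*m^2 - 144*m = -30*m^3 - 434*m^2 - 588*m - 208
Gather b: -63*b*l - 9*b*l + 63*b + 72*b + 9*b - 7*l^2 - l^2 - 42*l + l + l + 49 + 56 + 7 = b*(144 - 72*l) - 8*l^2 - 40*l + 112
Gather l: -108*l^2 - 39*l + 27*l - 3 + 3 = -108*l^2 - 12*l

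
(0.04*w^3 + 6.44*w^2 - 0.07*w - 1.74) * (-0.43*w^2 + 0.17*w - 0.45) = -0.0172*w^5 - 2.7624*w^4 + 1.1069*w^3 - 2.1617*w^2 - 0.2643*w + 0.783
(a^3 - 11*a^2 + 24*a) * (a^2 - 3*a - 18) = a^5 - 14*a^4 + 39*a^3 + 126*a^2 - 432*a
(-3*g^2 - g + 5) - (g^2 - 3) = -4*g^2 - g + 8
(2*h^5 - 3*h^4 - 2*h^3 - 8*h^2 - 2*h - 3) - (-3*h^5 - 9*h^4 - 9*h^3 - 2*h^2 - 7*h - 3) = 5*h^5 + 6*h^4 + 7*h^3 - 6*h^2 + 5*h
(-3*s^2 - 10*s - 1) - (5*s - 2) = -3*s^2 - 15*s + 1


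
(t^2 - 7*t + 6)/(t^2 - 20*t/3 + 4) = 3*(t - 1)/(3*t - 2)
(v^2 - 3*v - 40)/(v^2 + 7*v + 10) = (v - 8)/(v + 2)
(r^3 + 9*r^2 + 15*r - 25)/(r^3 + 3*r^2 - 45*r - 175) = (r - 1)/(r - 7)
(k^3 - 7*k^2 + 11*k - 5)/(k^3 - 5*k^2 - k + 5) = (k - 1)/(k + 1)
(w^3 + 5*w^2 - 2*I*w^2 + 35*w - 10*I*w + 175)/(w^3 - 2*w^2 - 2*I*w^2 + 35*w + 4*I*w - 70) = (w + 5)/(w - 2)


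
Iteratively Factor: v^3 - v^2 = (v)*(v^2 - v) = v*(v - 1)*(v)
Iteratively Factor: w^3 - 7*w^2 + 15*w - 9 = (w - 3)*(w^2 - 4*w + 3) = (w - 3)^2*(w - 1)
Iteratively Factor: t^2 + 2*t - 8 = (t + 4)*(t - 2)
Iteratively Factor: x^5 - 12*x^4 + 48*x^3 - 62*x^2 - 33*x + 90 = (x - 2)*(x^4 - 10*x^3 + 28*x^2 - 6*x - 45) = (x - 5)*(x - 2)*(x^3 - 5*x^2 + 3*x + 9) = (x - 5)*(x - 2)*(x + 1)*(x^2 - 6*x + 9) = (x - 5)*(x - 3)*(x - 2)*(x + 1)*(x - 3)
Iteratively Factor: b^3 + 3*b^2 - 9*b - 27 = (b + 3)*(b^2 - 9) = (b - 3)*(b + 3)*(b + 3)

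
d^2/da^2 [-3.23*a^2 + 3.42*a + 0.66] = -6.46000000000000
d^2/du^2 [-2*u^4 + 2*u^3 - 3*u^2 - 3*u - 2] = -24*u^2 + 12*u - 6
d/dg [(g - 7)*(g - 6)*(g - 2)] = 3*g^2 - 30*g + 68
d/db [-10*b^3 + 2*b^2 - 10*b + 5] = -30*b^2 + 4*b - 10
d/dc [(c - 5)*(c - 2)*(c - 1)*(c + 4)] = 4*c^3 - 12*c^2 - 30*c + 58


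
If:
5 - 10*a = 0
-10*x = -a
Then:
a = 1/2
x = 1/20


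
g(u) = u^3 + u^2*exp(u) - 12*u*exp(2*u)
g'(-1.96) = 12.21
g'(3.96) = -293264.45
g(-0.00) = 0.00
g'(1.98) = -3053.42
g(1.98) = -1210.23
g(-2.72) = -19.49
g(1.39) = -258.42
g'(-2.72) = 22.56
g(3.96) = -129879.45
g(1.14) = -128.20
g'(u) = u^2*exp(u) + 3*u^2 - 24*u*exp(2*u) + 2*u*exp(u) - 12*exp(2*u)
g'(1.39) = -706.44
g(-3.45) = -40.64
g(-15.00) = -3375.00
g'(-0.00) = -12.00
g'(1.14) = -369.72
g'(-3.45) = 35.94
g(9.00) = -7090619588.03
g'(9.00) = -14969670515.00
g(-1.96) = -6.52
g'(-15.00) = 675.00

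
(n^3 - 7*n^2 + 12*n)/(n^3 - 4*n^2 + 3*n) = (n - 4)/(n - 1)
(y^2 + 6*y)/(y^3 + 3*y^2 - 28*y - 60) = y/(y^2 - 3*y - 10)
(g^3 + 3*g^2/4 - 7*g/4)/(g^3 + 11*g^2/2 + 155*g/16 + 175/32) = 8*g*(g - 1)/(8*g^2 + 30*g + 25)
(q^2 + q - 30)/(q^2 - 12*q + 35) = (q + 6)/(q - 7)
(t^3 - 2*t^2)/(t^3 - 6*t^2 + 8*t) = t/(t - 4)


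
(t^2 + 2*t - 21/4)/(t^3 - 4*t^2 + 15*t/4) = (2*t + 7)/(t*(2*t - 5))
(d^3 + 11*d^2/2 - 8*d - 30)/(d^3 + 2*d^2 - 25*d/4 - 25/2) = 2*(d + 6)/(2*d + 5)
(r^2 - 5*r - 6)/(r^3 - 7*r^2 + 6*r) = (r + 1)/(r*(r - 1))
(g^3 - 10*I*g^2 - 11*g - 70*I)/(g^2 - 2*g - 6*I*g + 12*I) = (g^3 - 10*I*g^2 - 11*g - 70*I)/(g^2 - 2*g - 6*I*g + 12*I)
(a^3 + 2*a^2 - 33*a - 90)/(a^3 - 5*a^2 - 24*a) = (a^2 - a - 30)/(a*(a - 8))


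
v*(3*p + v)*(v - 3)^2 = 3*p*v^3 - 18*p*v^2 + 27*p*v + v^4 - 6*v^3 + 9*v^2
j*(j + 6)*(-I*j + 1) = -I*j^3 + j^2 - 6*I*j^2 + 6*j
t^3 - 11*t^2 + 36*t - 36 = (t - 6)*(t - 3)*(t - 2)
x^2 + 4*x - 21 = (x - 3)*(x + 7)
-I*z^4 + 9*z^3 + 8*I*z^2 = z^2*(z + 8*I)*(-I*z + 1)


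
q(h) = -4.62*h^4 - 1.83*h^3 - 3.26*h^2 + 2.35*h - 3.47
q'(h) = -18.48*h^3 - 5.49*h^2 - 6.52*h + 2.35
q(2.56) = -247.95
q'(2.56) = -360.36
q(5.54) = -4753.58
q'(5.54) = -3344.45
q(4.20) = -1624.29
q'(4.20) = -1491.02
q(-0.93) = -10.46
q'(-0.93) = 18.53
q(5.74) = -5458.69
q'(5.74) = -3710.88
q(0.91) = -8.58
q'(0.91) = -22.06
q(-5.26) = -3376.30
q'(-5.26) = 2574.17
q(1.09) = -13.67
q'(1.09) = -35.21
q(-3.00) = -364.67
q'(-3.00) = 471.46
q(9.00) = -31892.27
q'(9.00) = -13972.94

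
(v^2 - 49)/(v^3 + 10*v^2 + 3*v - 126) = (v - 7)/(v^2 + 3*v - 18)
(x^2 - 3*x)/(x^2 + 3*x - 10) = x*(x - 3)/(x^2 + 3*x - 10)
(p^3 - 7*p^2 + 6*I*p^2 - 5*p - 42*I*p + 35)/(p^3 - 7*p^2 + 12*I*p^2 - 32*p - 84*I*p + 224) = (p^2 + 6*I*p - 5)/(p^2 + 12*I*p - 32)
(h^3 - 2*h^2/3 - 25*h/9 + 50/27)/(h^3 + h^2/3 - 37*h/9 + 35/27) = (9*h^2 + 9*h - 10)/(9*h^2 + 18*h - 7)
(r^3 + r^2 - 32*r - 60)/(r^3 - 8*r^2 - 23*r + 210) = (r + 2)/(r - 7)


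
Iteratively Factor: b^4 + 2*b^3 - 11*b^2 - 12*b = (b + 1)*(b^3 + b^2 - 12*b) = (b - 3)*(b + 1)*(b^2 + 4*b) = b*(b - 3)*(b + 1)*(b + 4)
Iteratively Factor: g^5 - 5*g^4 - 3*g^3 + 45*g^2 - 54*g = (g + 3)*(g^4 - 8*g^3 + 21*g^2 - 18*g) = (g - 3)*(g + 3)*(g^3 - 5*g^2 + 6*g) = (g - 3)*(g - 2)*(g + 3)*(g^2 - 3*g) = (g - 3)^2*(g - 2)*(g + 3)*(g)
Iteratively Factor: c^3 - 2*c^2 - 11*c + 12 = (c - 1)*(c^2 - c - 12) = (c - 4)*(c - 1)*(c + 3)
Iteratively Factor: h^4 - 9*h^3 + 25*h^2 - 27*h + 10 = (h - 2)*(h^3 - 7*h^2 + 11*h - 5) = (h - 5)*(h - 2)*(h^2 - 2*h + 1) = (h - 5)*(h - 2)*(h - 1)*(h - 1)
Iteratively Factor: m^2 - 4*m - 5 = (m - 5)*(m + 1)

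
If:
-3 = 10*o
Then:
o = -3/10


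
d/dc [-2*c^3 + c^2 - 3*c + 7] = -6*c^2 + 2*c - 3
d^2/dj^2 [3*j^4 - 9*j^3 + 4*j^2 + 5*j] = 36*j^2 - 54*j + 8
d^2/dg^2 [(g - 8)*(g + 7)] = 2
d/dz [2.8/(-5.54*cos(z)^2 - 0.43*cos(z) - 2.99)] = -(31.024*cos(z) + 1.204)*sin(z)/(5.54*cos(z)^2 + 0.43*cos(z) + 2.99)^2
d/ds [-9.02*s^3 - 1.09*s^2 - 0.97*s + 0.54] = -27.06*s^2 - 2.18*s - 0.97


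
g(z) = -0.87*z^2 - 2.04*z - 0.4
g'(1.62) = -4.86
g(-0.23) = 0.02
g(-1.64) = 0.61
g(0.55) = -1.79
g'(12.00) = -22.92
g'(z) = -1.74*z - 2.04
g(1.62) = -5.99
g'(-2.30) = 1.96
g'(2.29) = -6.02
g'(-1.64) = 0.81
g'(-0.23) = -1.64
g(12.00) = -150.16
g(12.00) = -150.16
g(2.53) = -11.13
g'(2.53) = -6.44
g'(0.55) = -3.00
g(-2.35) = -0.41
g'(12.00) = -22.92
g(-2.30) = -0.31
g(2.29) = -9.63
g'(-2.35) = 2.05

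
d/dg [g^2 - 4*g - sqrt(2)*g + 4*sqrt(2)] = 2*g - 4 - sqrt(2)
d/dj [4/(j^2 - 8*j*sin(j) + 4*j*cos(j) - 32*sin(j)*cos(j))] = 8*(2*j*sin(j) + 4*j*cos(j) - j + 4*sin(j) - 2*cos(j) + 16*cos(2*j))/((j - 8*sin(j))^2*(j + 4*cos(j))^2)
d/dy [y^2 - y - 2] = 2*y - 1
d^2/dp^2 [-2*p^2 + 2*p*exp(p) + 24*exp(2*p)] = 2*p*exp(p) + 96*exp(2*p) + 4*exp(p) - 4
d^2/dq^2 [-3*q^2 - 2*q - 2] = -6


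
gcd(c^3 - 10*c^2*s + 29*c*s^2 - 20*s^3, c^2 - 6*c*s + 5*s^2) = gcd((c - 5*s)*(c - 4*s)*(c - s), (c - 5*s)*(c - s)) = c^2 - 6*c*s + 5*s^2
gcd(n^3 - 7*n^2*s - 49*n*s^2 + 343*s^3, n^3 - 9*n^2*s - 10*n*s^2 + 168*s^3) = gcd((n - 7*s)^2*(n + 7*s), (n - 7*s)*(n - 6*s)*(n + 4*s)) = -n + 7*s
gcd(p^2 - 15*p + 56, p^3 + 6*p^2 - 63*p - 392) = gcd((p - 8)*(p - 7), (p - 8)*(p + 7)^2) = p - 8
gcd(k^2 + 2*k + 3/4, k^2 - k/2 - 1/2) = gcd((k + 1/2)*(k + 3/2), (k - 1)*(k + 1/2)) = k + 1/2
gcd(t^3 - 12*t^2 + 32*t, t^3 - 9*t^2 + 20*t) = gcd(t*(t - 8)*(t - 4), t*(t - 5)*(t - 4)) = t^2 - 4*t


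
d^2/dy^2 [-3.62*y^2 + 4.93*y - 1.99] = -7.24000000000000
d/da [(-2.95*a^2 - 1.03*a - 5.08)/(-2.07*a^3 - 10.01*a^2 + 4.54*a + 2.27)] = (-6.1065*a^4 - 4.2642*a^3 - 55.2501*a^2 - 115.0946*a + 20.7251)/(4.2849*a^6 + 41.4414*a^5 + 81.4045*a^4 - 100.2886*a^3 - 24.8338*a^2 + 20.6116*a + 5.1529)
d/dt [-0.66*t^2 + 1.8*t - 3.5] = 1.8 - 1.32*t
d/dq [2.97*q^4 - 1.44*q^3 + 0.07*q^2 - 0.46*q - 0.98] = 11.88*q^3 - 4.32*q^2 + 0.14*q - 0.46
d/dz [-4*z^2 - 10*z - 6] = -8*z - 10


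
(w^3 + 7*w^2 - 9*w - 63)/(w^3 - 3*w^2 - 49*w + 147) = (w + 3)/(w - 7)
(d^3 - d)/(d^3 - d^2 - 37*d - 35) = d*(d - 1)/(d^2 - 2*d - 35)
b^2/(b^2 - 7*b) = b/(b - 7)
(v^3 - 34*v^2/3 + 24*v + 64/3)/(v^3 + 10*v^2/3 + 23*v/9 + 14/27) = 9*(v^2 - 12*v + 32)/(9*v^2 + 24*v + 7)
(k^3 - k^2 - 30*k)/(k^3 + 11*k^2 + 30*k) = (k - 6)/(k + 6)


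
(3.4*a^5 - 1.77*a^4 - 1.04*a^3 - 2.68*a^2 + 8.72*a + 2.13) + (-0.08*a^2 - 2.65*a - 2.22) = 3.4*a^5 - 1.77*a^4 - 1.04*a^3 - 2.76*a^2 + 6.07*a - 0.0900000000000003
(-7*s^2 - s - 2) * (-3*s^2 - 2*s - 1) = 21*s^4 + 17*s^3 + 15*s^2 + 5*s + 2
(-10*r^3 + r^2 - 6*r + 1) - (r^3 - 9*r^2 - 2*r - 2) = -11*r^3 + 10*r^2 - 4*r + 3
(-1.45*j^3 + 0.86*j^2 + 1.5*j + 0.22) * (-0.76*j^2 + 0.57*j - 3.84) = 1.102*j^5 - 1.4801*j^4 + 4.9182*j^3 - 2.6146*j^2 - 5.6346*j - 0.8448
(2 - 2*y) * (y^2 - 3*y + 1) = -2*y^3 + 8*y^2 - 8*y + 2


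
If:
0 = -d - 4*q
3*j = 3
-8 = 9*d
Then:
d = -8/9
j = 1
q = 2/9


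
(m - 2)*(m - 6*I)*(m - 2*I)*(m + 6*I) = m^4 - 2*m^3 - 2*I*m^3 + 36*m^2 + 4*I*m^2 - 72*m - 72*I*m + 144*I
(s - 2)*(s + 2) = s^2 - 4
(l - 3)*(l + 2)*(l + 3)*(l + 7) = l^4 + 9*l^3 + 5*l^2 - 81*l - 126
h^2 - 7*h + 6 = (h - 6)*(h - 1)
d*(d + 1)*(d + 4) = d^3 + 5*d^2 + 4*d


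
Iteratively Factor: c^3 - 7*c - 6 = (c + 2)*(c^2 - 2*c - 3) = (c + 1)*(c + 2)*(c - 3)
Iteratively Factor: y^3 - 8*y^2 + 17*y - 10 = (y - 1)*(y^2 - 7*y + 10) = (y - 2)*(y - 1)*(y - 5)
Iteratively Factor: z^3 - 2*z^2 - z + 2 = (z - 2)*(z^2 - 1) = (z - 2)*(z + 1)*(z - 1)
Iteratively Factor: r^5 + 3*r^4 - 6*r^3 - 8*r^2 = (r + 1)*(r^4 + 2*r^3 - 8*r^2) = r*(r + 1)*(r^3 + 2*r^2 - 8*r) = r*(r - 2)*(r + 1)*(r^2 + 4*r) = r*(r - 2)*(r + 1)*(r + 4)*(r)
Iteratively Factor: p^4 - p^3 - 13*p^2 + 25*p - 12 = (p - 3)*(p^3 + 2*p^2 - 7*p + 4) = (p - 3)*(p + 4)*(p^2 - 2*p + 1) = (p - 3)*(p - 1)*(p + 4)*(p - 1)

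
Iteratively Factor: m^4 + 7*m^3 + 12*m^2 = (m + 3)*(m^3 + 4*m^2) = m*(m + 3)*(m^2 + 4*m) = m^2*(m + 3)*(m + 4)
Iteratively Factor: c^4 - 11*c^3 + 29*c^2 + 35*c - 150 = (c - 3)*(c^3 - 8*c^2 + 5*c + 50) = (c - 5)*(c - 3)*(c^2 - 3*c - 10) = (c - 5)^2*(c - 3)*(c + 2)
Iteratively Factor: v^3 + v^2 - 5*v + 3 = (v - 1)*(v^2 + 2*v - 3) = (v - 1)*(v + 3)*(v - 1)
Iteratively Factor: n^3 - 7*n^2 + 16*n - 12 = (n - 2)*(n^2 - 5*n + 6) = (n - 3)*(n - 2)*(n - 2)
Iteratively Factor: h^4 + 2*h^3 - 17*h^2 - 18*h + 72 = (h - 2)*(h^3 + 4*h^2 - 9*h - 36) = (h - 2)*(h + 4)*(h^2 - 9) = (h - 2)*(h + 3)*(h + 4)*(h - 3)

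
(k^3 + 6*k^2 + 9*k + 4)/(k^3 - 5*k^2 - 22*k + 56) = (k^2 + 2*k + 1)/(k^2 - 9*k + 14)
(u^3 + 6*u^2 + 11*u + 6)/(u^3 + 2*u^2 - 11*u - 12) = (u^2 + 5*u + 6)/(u^2 + u - 12)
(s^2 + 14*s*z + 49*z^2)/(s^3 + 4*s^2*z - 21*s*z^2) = (-s - 7*z)/(s*(-s + 3*z))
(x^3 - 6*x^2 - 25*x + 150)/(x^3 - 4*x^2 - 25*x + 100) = (x - 6)/(x - 4)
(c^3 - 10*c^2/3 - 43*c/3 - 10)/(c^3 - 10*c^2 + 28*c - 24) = (3*c^2 + 8*c + 5)/(3*(c^2 - 4*c + 4))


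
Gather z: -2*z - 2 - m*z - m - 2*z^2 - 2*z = -m - 2*z^2 + z*(-m - 4) - 2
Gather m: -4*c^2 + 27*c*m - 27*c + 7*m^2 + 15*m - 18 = -4*c^2 - 27*c + 7*m^2 + m*(27*c + 15) - 18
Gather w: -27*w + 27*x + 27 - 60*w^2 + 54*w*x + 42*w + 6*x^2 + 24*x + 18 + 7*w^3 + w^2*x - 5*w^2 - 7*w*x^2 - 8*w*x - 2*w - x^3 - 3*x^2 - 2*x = 7*w^3 + w^2*(x - 65) + w*(-7*x^2 + 46*x + 13) - x^3 + 3*x^2 + 49*x + 45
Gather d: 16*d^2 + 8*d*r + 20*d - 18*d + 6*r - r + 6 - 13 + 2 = 16*d^2 + d*(8*r + 2) + 5*r - 5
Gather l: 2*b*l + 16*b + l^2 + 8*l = 16*b + l^2 + l*(2*b + 8)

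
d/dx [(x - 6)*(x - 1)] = 2*x - 7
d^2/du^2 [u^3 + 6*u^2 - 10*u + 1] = 6*u + 12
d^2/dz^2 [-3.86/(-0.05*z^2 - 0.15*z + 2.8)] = (-0.0193*z^2 - 0.0579*z + 3.86*(0.1*z + 0.15)*(0.2*z + 0.3) + 1.0808)/(0.05*z^2 + 0.15*z - 2.8)^3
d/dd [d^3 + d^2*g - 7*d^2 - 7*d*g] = 3*d^2 + 2*d*g - 14*d - 7*g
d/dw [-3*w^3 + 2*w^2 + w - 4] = -9*w^2 + 4*w + 1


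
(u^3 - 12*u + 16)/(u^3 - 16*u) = (u^2 - 4*u + 4)/(u*(u - 4))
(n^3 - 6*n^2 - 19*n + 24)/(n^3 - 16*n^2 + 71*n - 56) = (n + 3)/(n - 7)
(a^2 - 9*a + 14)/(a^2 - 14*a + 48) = (a^2 - 9*a + 14)/(a^2 - 14*a + 48)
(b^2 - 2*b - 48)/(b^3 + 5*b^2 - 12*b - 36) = (b - 8)/(b^2 - b - 6)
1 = 1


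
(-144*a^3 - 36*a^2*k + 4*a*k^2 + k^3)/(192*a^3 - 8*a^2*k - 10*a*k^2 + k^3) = (-6*a - k)/(8*a - k)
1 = 1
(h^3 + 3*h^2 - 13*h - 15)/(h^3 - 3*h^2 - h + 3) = (h + 5)/(h - 1)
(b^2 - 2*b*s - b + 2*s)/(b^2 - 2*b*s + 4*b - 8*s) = (b - 1)/(b + 4)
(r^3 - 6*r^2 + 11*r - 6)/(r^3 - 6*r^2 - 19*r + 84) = (r^2 - 3*r + 2)/(r^2 - 3*r - 28)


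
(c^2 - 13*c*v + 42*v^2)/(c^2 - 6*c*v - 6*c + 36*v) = (c - 7*v)/(c - 6)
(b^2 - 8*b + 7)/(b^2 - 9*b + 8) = (b - 7)/(b - 8)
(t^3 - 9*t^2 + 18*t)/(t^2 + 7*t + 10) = t*(t^2 - 9*t + 18)/(t^2 + 7*t + 10)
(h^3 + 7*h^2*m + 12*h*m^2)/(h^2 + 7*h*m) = (h^2 + 7*h*m + 12*m^2)/(h + 7*m)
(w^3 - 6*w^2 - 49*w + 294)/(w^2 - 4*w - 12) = (w^2 - 49)/(w + 2)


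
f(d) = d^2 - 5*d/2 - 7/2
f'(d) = 2*d - 5/2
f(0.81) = -4.87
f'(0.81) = -0.88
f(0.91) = -4.95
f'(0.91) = -0.68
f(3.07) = -1.75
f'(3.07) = 3.64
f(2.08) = -4.37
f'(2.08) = 1.66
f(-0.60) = -1.64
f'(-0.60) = -3.70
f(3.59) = 0.41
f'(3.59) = 4.68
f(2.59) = -3.27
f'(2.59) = 2.68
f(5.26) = 11.02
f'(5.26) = 8.02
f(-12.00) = 170.50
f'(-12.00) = -26.50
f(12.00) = 110.50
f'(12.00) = 21.50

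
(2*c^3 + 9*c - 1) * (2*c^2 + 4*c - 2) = 4*c^5 + 8*c^4 + 14*c^3 + 34*c^2 - 22*c + 2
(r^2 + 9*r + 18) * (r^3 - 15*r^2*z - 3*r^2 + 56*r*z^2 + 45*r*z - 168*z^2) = r^5 - 15*r^4*z + 6*r^4 + 56*r^3*z^2 - 90*r^3*z - 9*r^3 + 336*r^2*z^2 + 135*r^2*z - 54*r^2 - 504*r*z^2 + 810*r*z - 3024*z^2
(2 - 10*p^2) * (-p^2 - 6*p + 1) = 10*p^4 + 60*p^3 - 12*p^2 - 12*p + 2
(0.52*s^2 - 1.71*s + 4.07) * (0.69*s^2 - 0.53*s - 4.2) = 0.3588*s^4 - 1.4555*s^3 + 1.5306*s^2 + 5.0249*s - 17.094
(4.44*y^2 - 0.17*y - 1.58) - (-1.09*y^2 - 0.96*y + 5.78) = 5.53*y^2 + 0.79*y - 7.36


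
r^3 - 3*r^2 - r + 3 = (r - 3)*(r - 1)*(r + 1)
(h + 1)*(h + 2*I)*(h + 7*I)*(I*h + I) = I*h^4 - 9*h^3 + 2*I*h^3 - 18*h^2 - 13*I*h^2 - 9*h - 28*I*h - 14*I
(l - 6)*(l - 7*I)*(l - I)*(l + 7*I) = l^4 - 6*l^3 - I*l^3 + 49*l^2 + 6*I*l^2 - 294*l - 49*I*l + 294*I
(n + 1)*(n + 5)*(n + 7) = n^3 + 13*n^2 + 47*n + 35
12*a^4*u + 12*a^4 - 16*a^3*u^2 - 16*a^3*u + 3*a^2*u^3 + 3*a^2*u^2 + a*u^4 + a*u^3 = (-2*a + u)*(-a + u)*(6*a + u)*(a*u + a)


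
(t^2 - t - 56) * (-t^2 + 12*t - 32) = -t^4 + 13*t^3 + 12*t^2 - 640*t + 1792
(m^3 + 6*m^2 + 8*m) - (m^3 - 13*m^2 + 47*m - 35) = 19*m^2 - 39*m + 35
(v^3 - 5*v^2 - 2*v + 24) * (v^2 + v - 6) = v^5 - 4*v^4 - 13*v^3 + 52*v^2 + 36*v - 144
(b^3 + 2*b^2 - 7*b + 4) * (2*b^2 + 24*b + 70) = 2*b^5 + 28*b^4 + 104*b^3 - 20*b^2 - 394*b + 280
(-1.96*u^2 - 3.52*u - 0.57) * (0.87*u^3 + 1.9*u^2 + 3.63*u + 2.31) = -1.7052*u^5 - 6.7864*u^4 - 14.2987*u^3 - 18.3882*u^2 - 10.2003*u - 1.3167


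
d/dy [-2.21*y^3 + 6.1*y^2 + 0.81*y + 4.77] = -6.63*y^2 + 12.2*y + 0.81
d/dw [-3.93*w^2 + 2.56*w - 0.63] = 2.56 - 7.86*w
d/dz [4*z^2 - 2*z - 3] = 8*z - 2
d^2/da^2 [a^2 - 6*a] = 2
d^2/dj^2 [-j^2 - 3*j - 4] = -2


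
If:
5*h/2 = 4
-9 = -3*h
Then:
No Solution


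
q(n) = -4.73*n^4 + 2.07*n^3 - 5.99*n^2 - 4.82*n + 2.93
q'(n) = -18.92*n^3 + 6.21*n^2 - 11.98*n - 4.82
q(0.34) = 0.62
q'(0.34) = -8.92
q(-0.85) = -1.04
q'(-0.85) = 21.47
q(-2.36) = -192.99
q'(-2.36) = 306.73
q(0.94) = -8.87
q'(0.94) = -26.31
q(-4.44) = -2113.14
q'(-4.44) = 1826.83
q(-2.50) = -239.57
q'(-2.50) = 359.57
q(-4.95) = -3210.81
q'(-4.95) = 2501.40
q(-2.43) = -215.35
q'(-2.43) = 332.44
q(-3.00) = -475.54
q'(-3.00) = 597.85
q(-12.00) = -102460.03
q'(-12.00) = 33726.94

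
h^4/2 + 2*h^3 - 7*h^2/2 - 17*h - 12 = (h/2 + 1/2)*(h - 3)*(h + 2)*(h + 4)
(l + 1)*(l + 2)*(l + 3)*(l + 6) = l^4 + 12*l^3 + 47*l^2 + 72*l + 36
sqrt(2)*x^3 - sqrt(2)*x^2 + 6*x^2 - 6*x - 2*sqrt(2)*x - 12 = (x - 2)*(x + 3*sqrt(2))*(sqrt(2)*x + sqrt(2))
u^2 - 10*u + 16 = (u - 8)*(u - 2)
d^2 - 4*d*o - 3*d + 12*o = (d - 3)*(d - 4*o)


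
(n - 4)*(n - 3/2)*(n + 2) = n^3 - 7*n^2/2 - 5*n + 12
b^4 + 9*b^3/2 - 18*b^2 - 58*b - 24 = (b - 4)*(b + 1/2)*(b + 2)*(b + 6)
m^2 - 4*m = m*(m - 4)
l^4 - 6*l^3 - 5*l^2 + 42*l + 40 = (l - 5)*(l - 4)*(l + 1)*(l + 2)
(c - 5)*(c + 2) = c^2 - 3*c - 10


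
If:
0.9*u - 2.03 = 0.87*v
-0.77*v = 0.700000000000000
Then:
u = 1.38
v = -0.91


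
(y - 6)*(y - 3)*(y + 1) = y^3 - 8*y^2 + 9*y + 18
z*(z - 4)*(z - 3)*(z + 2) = z^4 - 5*z^3 - 2*z^2 + 24*z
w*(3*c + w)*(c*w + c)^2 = 3*c^3*w^3 + 6*c^3*w^2 + 3*c^3*w + c^2*w^4 + 2*c^2*w^3 + c^2*w^2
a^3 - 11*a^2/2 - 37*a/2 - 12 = (a - 8)*(a + 1)*(a + 3/2)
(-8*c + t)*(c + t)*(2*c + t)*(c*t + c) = -16*c^4*t - 16*c^4 - 22*c^3*t^2 - 22*c^3*t - 5*c^2*t^3 - 5*c^2*t^2 + c*t^4 + c*t^3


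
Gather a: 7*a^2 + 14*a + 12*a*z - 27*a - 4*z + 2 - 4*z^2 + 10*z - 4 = 7*a^2 + a*(12*z - 13) - 4*z^2 + 6*z - 2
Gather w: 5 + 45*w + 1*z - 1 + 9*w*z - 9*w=w*(9*z + 36) + z + 4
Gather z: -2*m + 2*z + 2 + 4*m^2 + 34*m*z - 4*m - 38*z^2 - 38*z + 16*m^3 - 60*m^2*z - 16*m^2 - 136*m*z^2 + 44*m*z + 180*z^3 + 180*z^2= 16*m^3 - 12*m^2 - 6*m + 180*z^3 + z^2*(142 - 136*m) + z*(-60*m^2 + 78*m - 36) + 2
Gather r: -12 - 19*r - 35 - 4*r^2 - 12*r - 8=-4*r^2 - 31*r - 55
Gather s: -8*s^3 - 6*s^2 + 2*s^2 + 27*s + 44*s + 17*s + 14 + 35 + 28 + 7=-8*s^3 - 4*s^2 + 88*s + 84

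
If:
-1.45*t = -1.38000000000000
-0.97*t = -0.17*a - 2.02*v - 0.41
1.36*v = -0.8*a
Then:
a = -0.50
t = 0.95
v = 0.30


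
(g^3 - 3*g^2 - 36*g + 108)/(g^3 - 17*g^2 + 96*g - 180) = (g^2 + 3*g - 18)/(g^2 - 11*g + 30)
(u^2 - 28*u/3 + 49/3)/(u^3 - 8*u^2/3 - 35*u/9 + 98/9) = 3*(u - 7)/(3*u^2 - u - 14)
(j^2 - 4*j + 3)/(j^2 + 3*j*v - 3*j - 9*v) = (j - 1)/(j + 3*v)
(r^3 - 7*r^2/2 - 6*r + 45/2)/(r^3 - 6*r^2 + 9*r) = (r + 5/2)/r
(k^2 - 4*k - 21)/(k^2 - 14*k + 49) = (k + 3)/(k - 7)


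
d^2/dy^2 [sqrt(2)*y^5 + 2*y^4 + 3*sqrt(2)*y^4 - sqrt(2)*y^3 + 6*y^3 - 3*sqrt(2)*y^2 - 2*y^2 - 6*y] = 20*sqrt(2)*y^3 + 24*y^2 + 36*sqrt(2)*y^2 - 6*sqrt(2)*y + 36*y - 6*sqrt(2) - 4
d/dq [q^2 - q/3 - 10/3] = 2*q - 1/3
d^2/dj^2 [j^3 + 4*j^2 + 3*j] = 6*j + 8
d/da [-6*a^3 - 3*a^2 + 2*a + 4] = -18*a^2 - 6*a + 2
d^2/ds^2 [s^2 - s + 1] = 2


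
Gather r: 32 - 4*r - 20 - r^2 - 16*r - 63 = -r^2 - 20*r - 51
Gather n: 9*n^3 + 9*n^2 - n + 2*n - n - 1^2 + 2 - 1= 9*n^3 + 9*n^2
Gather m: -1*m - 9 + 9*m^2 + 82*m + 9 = 9*m^2 + 81*m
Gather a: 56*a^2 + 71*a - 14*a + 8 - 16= 56*a^2 + 57*a - 8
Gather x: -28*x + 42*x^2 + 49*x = 42*x^2 + 21*x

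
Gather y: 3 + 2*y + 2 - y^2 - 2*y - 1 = 4 - y^2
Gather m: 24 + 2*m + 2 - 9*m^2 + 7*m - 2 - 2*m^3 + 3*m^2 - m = -2*m^3 - 6*m^2 + 8*m + 24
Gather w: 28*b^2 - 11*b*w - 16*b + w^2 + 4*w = 28*b^2 - 16*b + w^2 + w*(4 - 11*b)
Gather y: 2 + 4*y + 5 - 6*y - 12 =-2*y - 5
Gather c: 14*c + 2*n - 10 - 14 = 14*c + 2*n - 24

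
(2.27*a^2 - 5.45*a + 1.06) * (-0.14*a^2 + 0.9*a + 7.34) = -0.3178*a^4 + 2.806*a^3 + 11.6084*a^2 - 39.049*a + 7.7804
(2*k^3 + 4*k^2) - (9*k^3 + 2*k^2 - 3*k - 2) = -7*k^3 + 2*k^2 + 3*k + 2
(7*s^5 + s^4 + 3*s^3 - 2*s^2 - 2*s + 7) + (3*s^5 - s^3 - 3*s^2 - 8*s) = 10*s^5 + s^4 + 2*s^3 - 5*s^2 - 10*s + 7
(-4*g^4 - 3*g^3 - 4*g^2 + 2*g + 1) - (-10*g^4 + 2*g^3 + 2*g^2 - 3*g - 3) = 6*g^4 - 5*g^3 - 6*g^2 + 5*g + 4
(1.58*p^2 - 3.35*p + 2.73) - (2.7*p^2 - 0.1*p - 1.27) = -1.12*p^2 - 3.25*p + 4.0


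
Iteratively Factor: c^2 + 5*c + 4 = (c + 1)*(c + 4)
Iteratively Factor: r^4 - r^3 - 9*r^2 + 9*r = (r - 1)*(r^3 - 9*r) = (r - 1)*(r + 3)*(r^2 - 3*r) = (r - 3)*(r - 1)*(r + 3)*(r)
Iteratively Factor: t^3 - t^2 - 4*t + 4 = (t - 1)*(t^2 - 4) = (t - 1)*(t + 2)*(t - 2)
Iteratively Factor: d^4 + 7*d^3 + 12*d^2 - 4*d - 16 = (d + 4)*(d^3 + 3*d^2 - 4) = (d + 2)*(d + 4)*(d^2 + d - 2) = (d + 2)^2*(d + 4)*(d - 1)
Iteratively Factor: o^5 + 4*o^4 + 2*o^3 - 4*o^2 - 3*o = (o)*(o^4 + 4*o^3 + 2*o^2 - 4*o - 3) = o*(o + 1)*(o^3 + 3*o^2 - o - 3) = o*(o + 1)*(o + 3)*(o^2 - 1) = o*(o + 1)^2*(o + 3)*(o - 1)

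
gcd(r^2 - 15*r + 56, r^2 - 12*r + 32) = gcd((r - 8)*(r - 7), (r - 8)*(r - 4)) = r - 8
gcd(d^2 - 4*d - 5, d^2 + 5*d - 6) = 1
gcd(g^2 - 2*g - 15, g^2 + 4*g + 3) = g + 3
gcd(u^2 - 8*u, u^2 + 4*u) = u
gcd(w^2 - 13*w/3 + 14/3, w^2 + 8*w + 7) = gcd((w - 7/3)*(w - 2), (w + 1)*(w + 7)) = 1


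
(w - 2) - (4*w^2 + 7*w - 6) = -4*w^2 - 6*w + 4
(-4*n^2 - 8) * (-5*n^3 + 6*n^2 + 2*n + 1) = 20*n^5 - 24*n^4 + 32*n^3 - 52*n^2 - 16*n - 8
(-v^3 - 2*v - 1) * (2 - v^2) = v^5 + v^2 - 4*v - 2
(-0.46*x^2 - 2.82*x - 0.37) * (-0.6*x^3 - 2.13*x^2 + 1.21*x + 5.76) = 0.276*x^5 + 2.6718*x^4 + 5.672*x^3 - 5.2737*x^2 - 16.6909*x - 2.1312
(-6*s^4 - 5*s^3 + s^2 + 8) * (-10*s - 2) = 60*s^5 + 62*s^4 - 2*s^2 - 80*s - 16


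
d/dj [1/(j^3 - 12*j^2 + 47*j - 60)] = (-3*j^2 + 24*j - 47)/(j^3 - 12*j^2 + 47*j - 60)^2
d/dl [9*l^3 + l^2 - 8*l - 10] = 27*l^2 + 2*l - 8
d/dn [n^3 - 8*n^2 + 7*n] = 3*n^2 - 16*n + 7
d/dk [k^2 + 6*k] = 2*k + 6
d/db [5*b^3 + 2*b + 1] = 15*b^2 + 2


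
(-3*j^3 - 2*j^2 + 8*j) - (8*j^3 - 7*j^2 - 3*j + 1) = -11*j^3 + 5*j^2 + 11*j - 1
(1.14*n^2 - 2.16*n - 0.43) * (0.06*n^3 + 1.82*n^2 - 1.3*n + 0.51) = 0.0684*n^5 + 1.9452*n^4 - 5.439*n^3 + 2.6068*n^2 - 0.5426*n - 0.2193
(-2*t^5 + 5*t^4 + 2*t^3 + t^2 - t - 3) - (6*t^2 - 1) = -2*t^5 + 5*t^4 + 2*t^3 - 5*t^2 - t - 2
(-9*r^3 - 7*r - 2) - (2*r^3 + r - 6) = -11*r^3 - 8*r + 4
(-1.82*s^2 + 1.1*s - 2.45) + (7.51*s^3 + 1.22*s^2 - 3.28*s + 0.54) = 7.51*s^3 - 0.6*s^2 - 2.18*s - 1.91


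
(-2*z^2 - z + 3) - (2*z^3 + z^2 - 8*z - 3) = -2*z^3 - 3*z^2 + 7*z + 6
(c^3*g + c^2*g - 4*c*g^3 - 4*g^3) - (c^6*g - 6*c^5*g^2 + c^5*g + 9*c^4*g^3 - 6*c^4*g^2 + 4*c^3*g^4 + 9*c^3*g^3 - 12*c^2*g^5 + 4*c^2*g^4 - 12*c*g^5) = -c^6*g + 6*c^5*g^2 - c^5*g - 9*c^4*g^3 + 6*c^4*g^2 - 4*c^3*g^4 - 9*c^3*g^3 + c^3*g + 12*c^2*g^5 - 4*c^2*g^4 + c^2*g + 12*c*g^5 - 4*c*g^3 - 4*g^3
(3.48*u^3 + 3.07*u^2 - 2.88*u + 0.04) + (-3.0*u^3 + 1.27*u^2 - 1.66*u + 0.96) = 0.48*u^3 + 4.34*u^2 - 4.54*u + 1.0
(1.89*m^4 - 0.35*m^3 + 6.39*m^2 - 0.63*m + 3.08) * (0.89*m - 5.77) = 1.6821*m^5 - 11.2168*m^4 + 7.7066*m^3 - 37.431*m^2 + 6.3763*m - 17.7716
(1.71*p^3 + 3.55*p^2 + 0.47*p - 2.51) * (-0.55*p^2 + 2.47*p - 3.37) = -0.9405*p^5 + 2.2712*p^4 + 2.7473*p^3 - 9.4221*p^2 - 7.7836*p + 8.4587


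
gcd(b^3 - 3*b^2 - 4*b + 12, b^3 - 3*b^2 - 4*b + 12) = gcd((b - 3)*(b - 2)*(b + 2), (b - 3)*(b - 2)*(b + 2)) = b^3 - 3*b^2 - 4*b + 12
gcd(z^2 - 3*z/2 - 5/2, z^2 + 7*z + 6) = z + 1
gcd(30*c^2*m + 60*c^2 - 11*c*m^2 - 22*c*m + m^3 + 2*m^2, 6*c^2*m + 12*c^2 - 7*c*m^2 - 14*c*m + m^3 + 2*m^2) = 6*c*m + 12*c - m^2 - 2*m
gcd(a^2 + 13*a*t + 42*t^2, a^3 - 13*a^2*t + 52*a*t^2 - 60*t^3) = 1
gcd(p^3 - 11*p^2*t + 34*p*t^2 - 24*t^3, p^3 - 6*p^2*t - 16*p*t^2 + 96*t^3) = p^2 - 10*p*t + 24*t^2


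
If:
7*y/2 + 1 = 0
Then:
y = -2/7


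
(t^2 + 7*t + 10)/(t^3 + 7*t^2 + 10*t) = 1/t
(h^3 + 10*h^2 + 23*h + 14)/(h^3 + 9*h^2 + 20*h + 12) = (h + 7)/(h + 6)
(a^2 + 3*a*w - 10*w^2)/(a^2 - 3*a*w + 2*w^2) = (-a - 5*w)/(-a + w)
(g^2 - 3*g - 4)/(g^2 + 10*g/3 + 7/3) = 3*(g - 4)/(3*g + 7)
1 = 1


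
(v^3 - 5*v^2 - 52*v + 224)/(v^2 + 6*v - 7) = (v^2 - 12*v + 32)/(v - 1)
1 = 1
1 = 1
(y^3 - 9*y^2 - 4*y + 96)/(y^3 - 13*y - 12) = (y - 8)/(y + 1)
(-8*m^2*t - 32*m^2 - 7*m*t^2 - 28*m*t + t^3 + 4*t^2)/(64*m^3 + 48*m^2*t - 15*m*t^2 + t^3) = (t + 4)/(-8*m + t)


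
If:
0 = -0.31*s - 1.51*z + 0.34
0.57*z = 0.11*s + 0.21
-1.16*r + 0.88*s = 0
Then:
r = -0.27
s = -0.36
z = 0.30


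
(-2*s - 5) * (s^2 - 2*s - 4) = -2*s^3 - s^2 + 18*s + 20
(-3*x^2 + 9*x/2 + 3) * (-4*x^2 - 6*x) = 12*x^4 - 39*x^2 - 18*x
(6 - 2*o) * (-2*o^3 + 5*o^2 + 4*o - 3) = 4*o^4 - 22*o^3 + 22*o^2 + 30*o - 18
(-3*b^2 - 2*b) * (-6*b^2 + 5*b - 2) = 18*b^4 - 3*b^3 - 4*b^2 + 4*b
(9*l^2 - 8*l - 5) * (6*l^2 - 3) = 54*l^4 - 48*l^3 - 57*l^2 + 24*l + 15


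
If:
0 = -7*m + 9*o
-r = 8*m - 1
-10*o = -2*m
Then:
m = 0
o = 0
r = 1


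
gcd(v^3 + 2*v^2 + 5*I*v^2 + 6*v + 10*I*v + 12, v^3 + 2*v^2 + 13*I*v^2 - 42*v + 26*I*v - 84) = v^2 + v*(2 + 6*I) + 12*I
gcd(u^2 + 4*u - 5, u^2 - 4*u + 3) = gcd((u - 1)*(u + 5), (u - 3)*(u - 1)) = u - 1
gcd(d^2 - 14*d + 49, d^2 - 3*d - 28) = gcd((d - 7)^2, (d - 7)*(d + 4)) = d - 7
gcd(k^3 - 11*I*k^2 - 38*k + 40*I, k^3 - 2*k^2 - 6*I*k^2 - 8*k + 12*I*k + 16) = k^2 - 6*I*k - 8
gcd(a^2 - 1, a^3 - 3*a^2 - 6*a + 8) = a - 1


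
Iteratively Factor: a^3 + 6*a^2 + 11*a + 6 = (a + 3)*(a^2 + 3*a + 2) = (a + 2)*(a + 3)*(a + 1)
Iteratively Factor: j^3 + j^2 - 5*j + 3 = (j - 1)*(j^2 + 2*j - 3) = (j - 1)*(j + 3)*(j - 1)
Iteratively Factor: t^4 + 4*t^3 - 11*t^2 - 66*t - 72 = (t - 4)*(t^3 + 8*t^2 + 21*t + 18) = (t - 4)*(t + 3)*(t^2 + 5*t + 6) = (t - 4)*(t + 2)*(t + 3)*(t + 3)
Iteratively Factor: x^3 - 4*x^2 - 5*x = (x + 1)*(x^2 - 5*x) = x*(x + 1)*(x - 5)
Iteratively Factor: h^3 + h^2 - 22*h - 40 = (h + 4)*(h^2 - 3*h - 10) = (h - 5)*(h + 4)*(h + 2)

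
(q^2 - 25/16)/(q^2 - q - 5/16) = (4*q + 5)/(4*q + 1)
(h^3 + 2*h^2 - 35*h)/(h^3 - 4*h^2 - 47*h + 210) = h/(h - 6)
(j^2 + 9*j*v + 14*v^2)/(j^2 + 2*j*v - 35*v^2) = (-j - 2*v)/(-j + 5*v)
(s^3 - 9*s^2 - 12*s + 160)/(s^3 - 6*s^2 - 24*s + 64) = (s - 5)/(s - 2)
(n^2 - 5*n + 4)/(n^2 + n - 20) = (n - 1)/(n + 5)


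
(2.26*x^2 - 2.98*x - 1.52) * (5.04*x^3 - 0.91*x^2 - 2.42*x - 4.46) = 11.3904*x^5 - 17.0758*x^4 - 10.4182*x^3 - 1.4848*x^2 + 16.9692*x + 6.7792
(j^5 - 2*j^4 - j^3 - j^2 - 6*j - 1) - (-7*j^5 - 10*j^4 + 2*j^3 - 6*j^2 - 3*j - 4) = 8*j^5 + 8*j^4 - 3*j^3 + 5*j^2 - 3*j + 3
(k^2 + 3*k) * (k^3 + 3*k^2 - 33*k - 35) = k^5 + 6*k^4 - 24*k^3 - 134*k^2 - 105*k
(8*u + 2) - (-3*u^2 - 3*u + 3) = 3*u^2 + 11*u - 1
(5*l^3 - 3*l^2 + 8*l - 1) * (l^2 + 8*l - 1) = 5*l^5 + 37*l^4 - 21*l^3 + 66*l^2 - 16*l + 1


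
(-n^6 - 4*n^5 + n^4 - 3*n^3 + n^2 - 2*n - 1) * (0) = 0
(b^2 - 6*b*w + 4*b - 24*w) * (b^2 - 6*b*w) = b^4 - 12*b^3*w + 4*b^3 + 36*b^2*w^2 - 48*b^2*w + 144*b*w^2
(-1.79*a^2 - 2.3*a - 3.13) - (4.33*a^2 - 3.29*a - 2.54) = -6.12*a^2 + 0.99*a - 0.59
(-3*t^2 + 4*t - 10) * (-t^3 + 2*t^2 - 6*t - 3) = 3*t^5 - 10*t^4 + 36*t^3 - 35*t^2 + 48*t + 30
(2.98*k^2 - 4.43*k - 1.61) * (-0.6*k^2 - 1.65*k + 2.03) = -1.788*k^4 - 2.259*k^3 + 14.3249*k^2 - 6.3364*k - 3.2683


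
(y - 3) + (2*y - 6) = 3*y - 9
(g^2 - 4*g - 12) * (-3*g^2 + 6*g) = -3*g^4 + 18*g^3 + 12*g^2 - 72*g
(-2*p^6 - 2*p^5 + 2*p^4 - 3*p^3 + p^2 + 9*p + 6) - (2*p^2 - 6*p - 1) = -2*p^6 - 2*p^5 + 2*p^4 - 3*p^3 - p^2 + 15*p + 7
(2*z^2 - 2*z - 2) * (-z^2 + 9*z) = -2*z^4 + 20*z^3 - 16*z^2 - 18*z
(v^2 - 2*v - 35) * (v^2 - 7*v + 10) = v^4 - 9*v^3 - 11*v^2 + 225*v - 350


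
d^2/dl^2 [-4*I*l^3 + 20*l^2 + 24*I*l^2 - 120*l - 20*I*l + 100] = -24*I*l + 40 + 48*I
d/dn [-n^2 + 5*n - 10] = 5 - 2*n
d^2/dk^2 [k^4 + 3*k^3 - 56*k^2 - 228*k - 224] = 12*k^2 + 18*k - 112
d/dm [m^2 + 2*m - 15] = 2*m + 2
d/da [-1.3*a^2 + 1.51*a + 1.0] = 1.51 - 2.6*a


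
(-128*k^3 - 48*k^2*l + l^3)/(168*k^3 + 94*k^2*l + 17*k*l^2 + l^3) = (-32*k^2 - 4*k*l + l^2)/(42*k^2 + 13*k*l + l^2)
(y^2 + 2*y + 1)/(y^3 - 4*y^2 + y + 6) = (y + 1)/(y^2 - 5*y + 6)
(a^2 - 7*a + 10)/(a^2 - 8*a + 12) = (a - 5)/(a - 6)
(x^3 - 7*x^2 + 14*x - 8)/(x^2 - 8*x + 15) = (x^3 - 7*x^2 + 14*x - 8)/(x^2 - 8*x + 15)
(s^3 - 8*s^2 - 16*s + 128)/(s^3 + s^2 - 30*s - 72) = (s^2 - 12*s + 32)/(s^2 - 3*s - 18)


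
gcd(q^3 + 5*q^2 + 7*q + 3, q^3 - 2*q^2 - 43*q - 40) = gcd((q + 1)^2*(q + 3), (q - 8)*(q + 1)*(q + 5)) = q + 1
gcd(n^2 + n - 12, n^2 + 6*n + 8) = n + 4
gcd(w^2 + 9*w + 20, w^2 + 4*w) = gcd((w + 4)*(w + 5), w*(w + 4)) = w + 4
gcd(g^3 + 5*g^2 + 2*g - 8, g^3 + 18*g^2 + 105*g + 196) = g + 4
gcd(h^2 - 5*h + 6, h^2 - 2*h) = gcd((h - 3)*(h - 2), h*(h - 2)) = h - 2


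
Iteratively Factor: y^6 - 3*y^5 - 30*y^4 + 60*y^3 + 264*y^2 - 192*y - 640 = (y - 5)*(y^5 + 2*y^4 - 20*y^3 - 40*y^2 + 64*y + 128) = (y - 5)*(y - 4)*(y^4 + 6*y^3 + 4*y^2 - 24*y - 32) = (y - 5)*(y - 4)*(y + 2)*(y^3 + 4*y^2 - 4*y - 16) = (y - 5)*(y - 4)*(y - 2)*(y + 2)*(y^2 + 6*y + 8) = (y - 5)*(y - 4)*(y - 2)*(y + 2)*(y + 4)*(y + 2)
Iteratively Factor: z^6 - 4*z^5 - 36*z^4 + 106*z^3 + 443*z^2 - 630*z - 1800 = (z - 5)*(z^5 + z^4 - 31*z^3 - 49*z^2 + 198*z + 360) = (z - 5)*(z - 3)*(z^4 + 4*z^3 - 19*z^2 - 106*z - 120) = (z - 5)*(z - 3)*(z + 4)*(z^3 - 19*z - 30) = (z - 5)*(z - 3)*(z + 3)*(z + 4)*(z^2 - 3*z - 10) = (z - 5)*(z - 3)*(z + 2)*(z + 3)*(z + 4)*(z - 5)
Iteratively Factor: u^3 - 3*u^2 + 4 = (u + 1)*(u^2 - 4*u + 4) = (u - 2)*(u + 1)*(u - 2)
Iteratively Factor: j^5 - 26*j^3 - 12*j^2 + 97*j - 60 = (j - 5)*(j^4 + 5*j^3 - j^2 - 17*j + 12) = (j - 5)*(j - 1)*(j^3 + 6*j^2 + 5*j - 12) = (j - 5)*(j - 1)*(j + 4)*(j^2 + 2*j - 3) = (j - 5)*(j - 1)*(j + 3)*(j + 4)*(j - 1)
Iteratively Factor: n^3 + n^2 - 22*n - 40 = (n + 4)*(n^2 - 3*n - 10) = (n - 5)*(n + 4)*(n + 2)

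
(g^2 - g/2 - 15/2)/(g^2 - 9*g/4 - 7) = 2*(-2*g^2 + g + 15)/(-4*g^2 + 9*g + 28)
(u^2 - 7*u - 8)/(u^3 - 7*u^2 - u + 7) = (u - 8)/(u^2 - 8*u + 7)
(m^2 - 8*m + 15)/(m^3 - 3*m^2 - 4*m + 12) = (m - 5)/(m^2 - 4)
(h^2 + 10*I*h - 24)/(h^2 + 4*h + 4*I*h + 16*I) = (h + 6*I)/(h + 4)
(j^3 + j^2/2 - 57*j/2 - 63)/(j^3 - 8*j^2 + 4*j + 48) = (2*j^2 + 13*j + 21)/(2*(j^2 - 2*j - 8))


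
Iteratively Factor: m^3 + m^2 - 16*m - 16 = (m + 4)*(m^2 - 3*m - 4) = (m + 1)*(m + 4)*(m - 4)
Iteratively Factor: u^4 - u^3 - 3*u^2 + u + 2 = (u + 1)*(u^3 - 2*u^2 - u + 2) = (u + 1)^2*(u^2 - 3*u + 2) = (u - 1)*(u + 1)^2*(u - 2)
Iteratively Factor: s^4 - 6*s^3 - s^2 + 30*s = (s - 5)*(s^3 - s^2 - 6*s) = (s - 5)*(s - 3)*(s^2 + 2*s) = s*(s - 5)*(s - 3)*(s + 2)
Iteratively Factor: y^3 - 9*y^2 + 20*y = (y - 5)*(y^2 - 4*y) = (y - 5)*(y - 4)*(y)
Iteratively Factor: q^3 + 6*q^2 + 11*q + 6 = (q + 3)*(q^2 + 3*q + 2) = (q + 2)*(q + 3)*(q + 1)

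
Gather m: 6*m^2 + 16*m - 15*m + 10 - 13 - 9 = 6*m^2 + m - 12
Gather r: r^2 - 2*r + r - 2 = r^2 - r - 2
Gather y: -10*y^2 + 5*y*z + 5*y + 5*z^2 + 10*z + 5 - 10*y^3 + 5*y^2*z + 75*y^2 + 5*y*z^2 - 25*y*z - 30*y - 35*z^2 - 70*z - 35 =-10*y^3 + y^2*(5*z + 65) + y*(5*z^2 - 20*z - 25) - 30*z^2 - 60*z - 30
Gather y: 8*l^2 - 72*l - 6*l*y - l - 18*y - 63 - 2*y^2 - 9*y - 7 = 8*l^2 - 73*l - 2*y^2 + y*(-6*l - 27) - 70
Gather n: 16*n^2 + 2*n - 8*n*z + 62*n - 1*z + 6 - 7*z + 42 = 16*n^2 + n*(64 - 8*z) - 8*z + 48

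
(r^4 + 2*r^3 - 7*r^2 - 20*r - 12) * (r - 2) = r^5 - 11*r^3 - 6*r^2 + 28*r + 24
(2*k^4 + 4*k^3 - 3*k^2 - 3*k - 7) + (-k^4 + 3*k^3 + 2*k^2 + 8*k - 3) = k^4 + 7*k^3 - k^2 + 5*k - 10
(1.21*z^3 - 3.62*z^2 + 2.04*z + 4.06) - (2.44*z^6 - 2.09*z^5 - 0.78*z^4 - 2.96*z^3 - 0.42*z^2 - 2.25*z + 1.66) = -2.44*z^6 + 2.09*z^5 + 0.78*z^4 + 4.17*z^3 - 3.2*z^2 + 4.29*z + 2.4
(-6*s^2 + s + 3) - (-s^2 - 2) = -5*s^2 + s + 5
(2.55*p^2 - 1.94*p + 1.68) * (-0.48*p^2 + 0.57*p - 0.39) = -1.224*p^4 + 2.3847*p^3 - 2.9067*p^2 + 1.7142*p - 0.6552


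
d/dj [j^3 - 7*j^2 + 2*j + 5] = 3*j^2 - 14*j + 2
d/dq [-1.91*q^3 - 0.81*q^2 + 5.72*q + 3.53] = -5.73*q^2 - 1.62*q + 5.72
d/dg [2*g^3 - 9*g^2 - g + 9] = 6*g^2 - 18*g - 1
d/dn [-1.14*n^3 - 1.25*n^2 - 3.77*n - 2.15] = -3.42*n^2 - 2.5*n - 3.77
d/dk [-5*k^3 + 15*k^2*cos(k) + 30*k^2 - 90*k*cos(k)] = -15*k^2*sin(k) - 15*k^2 + 90*k*sin(k) + 30*k*cos(k) + 60*k - 90*cos(k)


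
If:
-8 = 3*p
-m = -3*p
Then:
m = -8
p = -8/3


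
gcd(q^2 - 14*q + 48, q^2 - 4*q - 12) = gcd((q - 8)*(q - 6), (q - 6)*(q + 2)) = q - 6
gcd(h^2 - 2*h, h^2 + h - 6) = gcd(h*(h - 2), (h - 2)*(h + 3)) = h - 2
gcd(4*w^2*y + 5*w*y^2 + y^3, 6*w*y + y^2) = y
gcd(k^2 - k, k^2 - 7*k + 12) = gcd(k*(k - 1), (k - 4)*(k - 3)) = 1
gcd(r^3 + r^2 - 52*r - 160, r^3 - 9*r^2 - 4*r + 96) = r - 8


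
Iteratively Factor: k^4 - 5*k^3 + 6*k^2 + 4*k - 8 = (k - 2)*(k^3 - 3*k^2 + 4) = (k - 2)^2*(k^2 - k - 2) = (k - 2)^2*(k + 1)*(k - 2)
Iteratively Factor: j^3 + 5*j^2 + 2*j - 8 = (j + 2)*(j^2 + 3*j - 4) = (j + 2)*(j + 4)*(j - 1)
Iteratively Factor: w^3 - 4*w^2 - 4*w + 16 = (w - 4)*(w^2 - 4) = (w - 4)*(w + 2)*(w - 2)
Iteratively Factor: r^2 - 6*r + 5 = (r - 1)*(r - 5)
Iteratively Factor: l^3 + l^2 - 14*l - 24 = (l - 4)*(l^2 + 5*l + 6) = (l - 4)*(l + 2)*(l + 3)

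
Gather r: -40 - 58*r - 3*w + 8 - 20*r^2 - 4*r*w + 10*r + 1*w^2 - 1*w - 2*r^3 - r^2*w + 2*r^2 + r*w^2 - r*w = -2*r^3 + r^2*(-w - 18) + r*(w^2 - 5*w - 48) + w^2 - 4*w - 32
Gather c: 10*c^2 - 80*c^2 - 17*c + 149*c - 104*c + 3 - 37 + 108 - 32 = -70*c^2 + 28*c + 42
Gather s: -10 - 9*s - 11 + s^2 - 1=s^2 - 9*s - 22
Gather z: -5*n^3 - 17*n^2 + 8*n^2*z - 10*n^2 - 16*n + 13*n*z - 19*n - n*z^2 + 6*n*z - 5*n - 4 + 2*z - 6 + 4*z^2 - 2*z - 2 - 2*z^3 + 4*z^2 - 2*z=-5*n^3 - 27*n^2 - 40*n - 2*z^3 + z^2*(8 - n) + z*(8*n^2 + 19*n - 2) - 12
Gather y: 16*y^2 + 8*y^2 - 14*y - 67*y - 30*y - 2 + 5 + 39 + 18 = 24*y^2 - 111*y + 60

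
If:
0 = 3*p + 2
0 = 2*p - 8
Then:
No Solution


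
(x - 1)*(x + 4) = x^2 + 3*x - 4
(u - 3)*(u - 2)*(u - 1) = u^3 - 6*u^2 + 11*u - 6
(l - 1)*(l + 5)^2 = l^3 + 9*l^2 + 15*l - 25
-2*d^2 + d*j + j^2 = (-d + j)*(2*d + j)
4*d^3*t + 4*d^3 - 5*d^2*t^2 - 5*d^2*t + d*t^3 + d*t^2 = (-4*d + t)*(-d + t)*(d*t + d)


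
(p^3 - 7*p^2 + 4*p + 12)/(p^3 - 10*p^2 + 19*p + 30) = (p - 2)/(p - 5)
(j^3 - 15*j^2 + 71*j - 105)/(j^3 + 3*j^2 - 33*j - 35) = (j^2 - 10*j + 21)/(j^2 + 8*j + 7)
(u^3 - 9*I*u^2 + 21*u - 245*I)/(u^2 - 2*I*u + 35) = u - 7*I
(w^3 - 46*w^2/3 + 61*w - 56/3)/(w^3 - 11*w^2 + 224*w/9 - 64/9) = 3*(w - 7)/(3*w - 8)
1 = 1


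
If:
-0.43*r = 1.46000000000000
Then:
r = -3.40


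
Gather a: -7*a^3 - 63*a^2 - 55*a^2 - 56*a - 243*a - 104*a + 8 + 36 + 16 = -7*a^3 - 118*a^2 - 403*a + 60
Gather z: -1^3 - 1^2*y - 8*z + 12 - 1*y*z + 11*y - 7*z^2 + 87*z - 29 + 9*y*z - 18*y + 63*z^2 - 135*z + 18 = -8*y + 56*z^2 + z*(8*y - 56)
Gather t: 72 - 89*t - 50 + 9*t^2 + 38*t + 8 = 9*t^2 - 51*t + 30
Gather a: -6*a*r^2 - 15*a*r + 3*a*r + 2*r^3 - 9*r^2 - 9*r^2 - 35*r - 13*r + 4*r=a*(-6*r^2 - 12*r) + 2*r^3 - 18*r^2 - 44*r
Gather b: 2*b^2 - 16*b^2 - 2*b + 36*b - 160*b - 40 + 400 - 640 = -14*b^2 - 126*b - 280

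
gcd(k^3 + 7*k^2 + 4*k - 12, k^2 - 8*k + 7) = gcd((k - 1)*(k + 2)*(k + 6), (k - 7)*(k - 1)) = k - 1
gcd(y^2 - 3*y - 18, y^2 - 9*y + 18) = y - 6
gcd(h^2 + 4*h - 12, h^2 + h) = 1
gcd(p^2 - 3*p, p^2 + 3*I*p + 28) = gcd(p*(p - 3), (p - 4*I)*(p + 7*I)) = 1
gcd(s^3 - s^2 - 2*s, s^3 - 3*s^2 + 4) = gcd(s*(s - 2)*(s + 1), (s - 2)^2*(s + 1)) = s^2 - s - 2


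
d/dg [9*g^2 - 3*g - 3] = 18*g - 3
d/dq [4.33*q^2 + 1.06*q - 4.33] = 8.66*q + 1.06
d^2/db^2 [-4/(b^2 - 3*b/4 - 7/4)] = 32*(-16*b^2 + 12*b + (8*b - 3)^2 + 28)/(-4*b^2 + 3*b + 7)^3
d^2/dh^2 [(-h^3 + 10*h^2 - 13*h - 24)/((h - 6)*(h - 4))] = 2*(11*h^3 - 72*h^2 - 72*h + 816)/(h^6 - 30*h^5 + 372*h^4 - 2440*h^3 + 8928*h^2 - 17280*h + 13824)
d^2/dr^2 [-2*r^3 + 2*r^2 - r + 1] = 4 - 12*r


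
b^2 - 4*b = b*(b - 4)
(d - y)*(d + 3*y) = d^2 + 2*d*y - 3*y^2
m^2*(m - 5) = m^3 - 5*m^2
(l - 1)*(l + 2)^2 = l^3 + 3*l^2 - 4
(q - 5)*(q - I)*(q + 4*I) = q^3 - 5*q^2 + 3*I*q^2 + 4*q - 15*I*q - 20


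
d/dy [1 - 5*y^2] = -10*y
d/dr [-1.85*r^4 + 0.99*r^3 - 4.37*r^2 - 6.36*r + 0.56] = -7.4*r^3 + 2.97*r^2 - 8.74*r - 6.36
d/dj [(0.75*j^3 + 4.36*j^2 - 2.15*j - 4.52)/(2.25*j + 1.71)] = (3.375*j^3 + 13.6575*j^2 + 14.9112*j + 6.4935)/(5.0625*j^2 + 7.695*j + 2.9241)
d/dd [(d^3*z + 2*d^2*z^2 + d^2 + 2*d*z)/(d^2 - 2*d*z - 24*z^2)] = z*(d^4 - 4*d^3*z - 76*d^2*z^2 - 4*d^2 - 96*d*z^3 - 48*d*z - 48*z^2)/(d^4 - 4*d^3*z - 44*d^2*z^2 + 96*d*z^3 + 576*z^4)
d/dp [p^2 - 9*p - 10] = 2*p - 9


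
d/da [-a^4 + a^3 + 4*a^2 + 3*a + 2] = -4*a^3 + 3*a^2 + 8*a + 3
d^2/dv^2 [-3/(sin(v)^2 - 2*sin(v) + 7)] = 6*(2*sin(v)^4 - 3*sin(v)^3 - 15*sin(v)^2 + 13*sin(v) + 3)/(sin(v)^2 - 2*sin(v) + 7)^3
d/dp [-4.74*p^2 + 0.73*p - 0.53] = 0.73 - 9.48*p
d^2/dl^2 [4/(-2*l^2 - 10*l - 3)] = 16*(2*l^2 + 10*l - 2*(2*l + 5)^2 + 3)/(2*l^2 + 10*l + 3)^3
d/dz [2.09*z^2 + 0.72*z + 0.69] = 4.18*z + 0.72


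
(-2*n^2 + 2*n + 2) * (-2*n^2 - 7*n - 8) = 4*n^4 + 10*n^3 - 2*n^2 - 30*n - 16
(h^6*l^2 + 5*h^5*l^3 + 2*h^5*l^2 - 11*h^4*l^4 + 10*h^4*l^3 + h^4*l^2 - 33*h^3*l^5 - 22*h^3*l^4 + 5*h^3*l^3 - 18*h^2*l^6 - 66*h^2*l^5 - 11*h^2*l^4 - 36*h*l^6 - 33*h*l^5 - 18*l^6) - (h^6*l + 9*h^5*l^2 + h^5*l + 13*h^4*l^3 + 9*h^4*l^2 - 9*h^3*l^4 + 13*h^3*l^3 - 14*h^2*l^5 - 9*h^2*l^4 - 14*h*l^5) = h^6*l^2 - h^6*l + 5*h^5*l^3 - 7*h^5*l^2 - h^5*l - 11*h^4*l^4 - 3*h^4*l^3 - 8*h^4*l^2 - 33*h^3*l^5 - 13*h^3*l^4 - 8*h^3*l^3 - 18*h^2*l^6 - 52*h^2*l^5 - 2*h^2*l^4 - 36*h*l^6 - 19*h*l^5 - 18*l^6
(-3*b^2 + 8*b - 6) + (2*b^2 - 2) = -b^2 + 8*b - 8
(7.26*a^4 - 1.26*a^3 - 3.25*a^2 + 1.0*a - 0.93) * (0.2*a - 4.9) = 1.452*a^5 - 35.826*a^4 + 5.524*a^3 + 16.125*a^2 - 5.086*a + 4.557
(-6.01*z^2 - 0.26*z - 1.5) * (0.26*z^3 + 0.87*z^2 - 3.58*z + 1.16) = -1.5626*z^5 - 5.2963*z^4 + 20.8996*z^3 - 7.3458*z^2 + 5.0684*z - 1.74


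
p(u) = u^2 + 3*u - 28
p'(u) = 2*u + 3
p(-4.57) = -20.83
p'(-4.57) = -6.14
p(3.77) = -2.48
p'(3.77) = 10.54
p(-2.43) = -29.39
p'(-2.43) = -1.86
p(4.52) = 5.99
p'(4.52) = 12.04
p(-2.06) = -29.94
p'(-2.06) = -1.12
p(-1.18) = -30.15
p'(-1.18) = 0.64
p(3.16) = -8.53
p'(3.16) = 9.32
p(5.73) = 22.02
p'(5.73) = 14.46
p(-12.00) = 80.00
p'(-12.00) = -21.00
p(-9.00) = 26.00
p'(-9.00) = -15.00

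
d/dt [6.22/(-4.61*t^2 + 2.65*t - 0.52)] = (57.3484*t - 16.483)/(4.61*t^2 - 2.65*t + 0.52)^2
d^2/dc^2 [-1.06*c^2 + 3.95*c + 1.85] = -2.12000000000000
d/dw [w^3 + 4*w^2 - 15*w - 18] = 3*w^2 + 8*w - 15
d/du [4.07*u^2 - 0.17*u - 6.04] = 8.14*u - 0.17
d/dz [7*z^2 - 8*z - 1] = 14*z - 8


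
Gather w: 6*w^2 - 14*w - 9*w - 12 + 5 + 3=6*w^2 - 23*w - 4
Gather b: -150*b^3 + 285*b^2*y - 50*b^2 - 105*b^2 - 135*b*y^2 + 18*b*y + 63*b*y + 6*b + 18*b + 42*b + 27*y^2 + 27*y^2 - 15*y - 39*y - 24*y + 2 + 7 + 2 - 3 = -150*b^3 + b^2*(285*y - 155) + b*(-135*y^2 + 81*y + 66) + 54*y^2 - 78*y + 8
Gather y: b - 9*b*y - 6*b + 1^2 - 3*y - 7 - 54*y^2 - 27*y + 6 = -5*b - 54*y^2 + y*(-9*b - 30)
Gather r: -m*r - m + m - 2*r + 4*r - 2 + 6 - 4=r*(2 - m)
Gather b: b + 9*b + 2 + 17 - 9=10*b + 10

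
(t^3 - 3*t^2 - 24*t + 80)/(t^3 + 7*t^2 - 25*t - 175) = (t^2 - 8*t + 16)/(t^2 + 2*t - 35)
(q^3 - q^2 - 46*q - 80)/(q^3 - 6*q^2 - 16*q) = (q + 5)/q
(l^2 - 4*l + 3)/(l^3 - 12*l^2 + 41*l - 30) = (l - 3)/(l^2 - 11*l + 30)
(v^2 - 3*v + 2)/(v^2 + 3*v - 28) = (v^2 - 3*v + 2)/(v^2 + 3*v - 28)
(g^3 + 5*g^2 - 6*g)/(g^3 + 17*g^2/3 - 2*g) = 3*(g - 1)/(3*g - 1)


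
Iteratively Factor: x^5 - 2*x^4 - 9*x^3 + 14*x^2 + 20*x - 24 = (x - 1)*(x^4 - x^3 - 10*x^2 + 4*x + 24) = (x - 2)*(x - 1)*(x^3 + x^2 - 8*x - 12) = (x - 3)*(x - 2)*(x - 1)*(x^2 + 4*x + 4) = (x - 3)*(x - 2)*(x - 1)*(x + 2)*(x + 2)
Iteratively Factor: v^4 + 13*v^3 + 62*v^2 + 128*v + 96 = (v + 4)*(v^3 + 9*v^2 + 26*v + 24) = (v + 3)*(v + 4)*(v^2 + 6*v + 8) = (v + 3)*(v + 4)^2*(v + 2)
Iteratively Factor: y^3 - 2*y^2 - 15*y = (y - 5)*(y^2 + 3*y) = (y - 5)*(y + 3)*(y)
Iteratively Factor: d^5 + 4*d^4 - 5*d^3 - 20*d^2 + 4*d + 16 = (d + 4)*(d^4 - 5*d^2 + 4) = (d - 1)*(d + 4)*(d^3 + d^2 - 4*d - 4) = (d - 1)*(d + 2)*(d + 4)*(d^2 - d - 2) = (d - 1)*(d + 1)*(d + 2)*(d + 4)*(d - 2)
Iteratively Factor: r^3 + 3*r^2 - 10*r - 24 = (r - 3)*(r^2 + 6*r + 8) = (r - 3)*(r + 4)*(r + 2)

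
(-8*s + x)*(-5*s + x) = 40*s^2 - 13*s*x + x^2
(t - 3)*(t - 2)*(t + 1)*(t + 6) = t^4 + 2*t^3 - 23*t^2 + 12*t + 36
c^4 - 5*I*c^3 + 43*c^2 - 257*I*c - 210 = (c - 6*I)*(c - 5*I)*(c - I)*(c + 7*I)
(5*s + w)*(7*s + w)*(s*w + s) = 35*s^3*w + 35*s^3 + 12*s^2*w^2 + 12*s^2*w + s*w^3 + s*w^2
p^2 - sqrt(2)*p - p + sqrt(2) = (p - 1)*(p - sqrt(2))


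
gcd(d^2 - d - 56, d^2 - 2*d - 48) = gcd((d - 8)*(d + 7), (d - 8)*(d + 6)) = d - 8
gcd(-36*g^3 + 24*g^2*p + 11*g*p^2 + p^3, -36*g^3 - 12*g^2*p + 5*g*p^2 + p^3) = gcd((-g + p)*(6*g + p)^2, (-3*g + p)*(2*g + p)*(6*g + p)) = 6*g + p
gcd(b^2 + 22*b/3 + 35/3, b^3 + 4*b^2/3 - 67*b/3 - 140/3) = b + 7/3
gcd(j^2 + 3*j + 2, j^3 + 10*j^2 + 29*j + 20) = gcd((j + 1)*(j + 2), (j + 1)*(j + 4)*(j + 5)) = j + 1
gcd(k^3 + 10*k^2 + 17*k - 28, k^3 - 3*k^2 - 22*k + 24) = k^2 + 3*k - 4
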